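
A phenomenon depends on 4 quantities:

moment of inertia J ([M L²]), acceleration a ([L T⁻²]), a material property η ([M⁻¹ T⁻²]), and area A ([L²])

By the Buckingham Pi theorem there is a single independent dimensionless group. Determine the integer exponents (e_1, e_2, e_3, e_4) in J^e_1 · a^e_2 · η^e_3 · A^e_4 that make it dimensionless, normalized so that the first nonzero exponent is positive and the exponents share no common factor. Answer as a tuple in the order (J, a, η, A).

M: e_1·(1) + e_2·(0) + e_3·(-1) + e_4·(0) = 0
L: e_1·(2) + e_2·(1) + e_3·(0) + e_4·(2) = 0
T: e_1·(0) + e_2·(-2) + e_3·(-2) + e_4·(0) = 0
Solving this homogeneous linear system for the smallest-integer solution (first nonzero entry positive) gives (2, -2, 2, -1).

(2, -2, 2, -1)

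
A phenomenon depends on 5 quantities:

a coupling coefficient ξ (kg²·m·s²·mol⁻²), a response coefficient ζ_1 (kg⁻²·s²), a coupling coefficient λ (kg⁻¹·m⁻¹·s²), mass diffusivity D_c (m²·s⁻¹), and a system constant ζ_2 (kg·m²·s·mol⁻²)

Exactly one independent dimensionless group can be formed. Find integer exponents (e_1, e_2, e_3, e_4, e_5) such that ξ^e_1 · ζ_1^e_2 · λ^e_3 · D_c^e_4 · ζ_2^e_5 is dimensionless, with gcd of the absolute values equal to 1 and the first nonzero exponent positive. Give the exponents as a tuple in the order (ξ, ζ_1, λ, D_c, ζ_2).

M: e_1·(2) + e_2·(-2) + e_3·(-1) + e_4·(0) + e_5·(1) = 0
L: e_1·(1) + e_2·(0) + e_3·(-1) + e_4·(2) + e_5·(2) = 0
T: e_1·(2) + e_2·(2) + e_3·(2) + e_4·(-1) + e_5·(1) = 0
N: e_1·(-2) + e_2·(0) + e_3·(0) + e_4·(0) + e_5·(-2) = 0
Solving this homogeneous linear system for the smallest-integer solution (first nonzero entry positive) gives (1, 2, -3, -1, -1).

(1, 2, -3, -1, -1)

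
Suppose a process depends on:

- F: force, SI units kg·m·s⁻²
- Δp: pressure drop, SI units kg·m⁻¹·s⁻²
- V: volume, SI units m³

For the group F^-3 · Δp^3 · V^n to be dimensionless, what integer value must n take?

Balance the L exponent: (3)·n from V, plus −3·(1) + 3·(-1) = -6 from the rest, must sum to zero.
3n − 6 = 0, so n = 2.

2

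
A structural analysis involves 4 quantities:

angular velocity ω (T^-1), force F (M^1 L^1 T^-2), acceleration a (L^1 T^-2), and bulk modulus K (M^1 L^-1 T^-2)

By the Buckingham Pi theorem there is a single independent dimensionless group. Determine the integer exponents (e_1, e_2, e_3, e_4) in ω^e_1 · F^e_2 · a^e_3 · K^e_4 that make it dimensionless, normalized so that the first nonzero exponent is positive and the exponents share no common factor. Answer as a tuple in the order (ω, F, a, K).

(4, 1, -2, -1)

M: e_1·(0) + e_2·(1) + e_3·(0) + e_4·(1) = 0
L: e_1·(0) + e_2·(1) + e_3·(1) + e_4·(-1) = 0
T: e_1·(-1) + e_2·(-2) + e_3·(-2) + e_4·(-2) = 0
Solving this homogeneous linear system for the smallest-integer solution (first nonzero entry positive) gives (4, 1, -2, -1).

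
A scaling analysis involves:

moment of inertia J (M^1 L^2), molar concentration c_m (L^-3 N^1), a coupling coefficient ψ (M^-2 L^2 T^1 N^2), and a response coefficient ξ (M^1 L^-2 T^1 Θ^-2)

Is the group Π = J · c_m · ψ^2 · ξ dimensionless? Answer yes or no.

no

Sum the exponent of each base dimension across the product:
  M: [J]_M + [c_m]_M + 2·[ψ]_M + [ξ]_M = (1) + (0) + 2·(-2) + (1) = -2
  L: [J]_L + [c_m]_L + 2·[ψ]_L + [ξ]_L = (2) + (-3) + 2·(2) + (-2) = 1
  T: [J]_T + [c_m]_T + 2·[ψ]_T + [ξ]_T = (0) + (0) + 2·(1) + (1) = 3
  Θ: [J]_Θ + [c_m]_Θ + 2·[ψ]_Θ + [ξ]_Θ = (0) + (0) + 2·(0) + (-2) = -2
  N: [J]_N + [c_m]_N + 2·[ψ]_N + [ξ]_N = (0) + (1) + 2·(2) + (0) = 5
Net dimensions [M⁻² L T³ Θ⁻² N⁵] ≠ [1] — not dimensionless.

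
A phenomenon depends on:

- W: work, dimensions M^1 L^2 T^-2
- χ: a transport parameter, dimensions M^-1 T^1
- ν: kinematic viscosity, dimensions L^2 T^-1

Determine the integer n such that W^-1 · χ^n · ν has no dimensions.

-1

Balance the M exponent: (-1)·n from χ, plus −(1) + (0) = -1 from the rest, must sum to zero.
−n − 1 = 0, so n = -1.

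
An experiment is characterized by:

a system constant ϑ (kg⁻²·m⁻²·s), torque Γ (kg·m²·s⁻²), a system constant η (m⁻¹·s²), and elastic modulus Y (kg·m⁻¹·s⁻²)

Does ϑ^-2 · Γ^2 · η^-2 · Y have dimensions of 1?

Sum the exponent of each base dimension across the product:
  M: −2·[ϑ]_M + 2·[Γ]_M − 2·[η]_M + [Y]_M = −2·(-2) + 2·(1) − 2·(0) + (1) = 7
  L: −2·[ϑ]_L + 2·[Γ]_L − 2·[η]_L + [Y]_L = −2·(-2) + 2·(2) − 2·(-1) + (-1) = 9
  T: −2·[ϑ]_T + 2·[Γ]_T − 2·[η]_T + [Y]_T = −2·(1) + 2·(-2) − 2·(2) + (-2) = -12
Net dimensions [M⁷ L⁹ T⁻¹²] ≠ [1] — not dimensionless.

no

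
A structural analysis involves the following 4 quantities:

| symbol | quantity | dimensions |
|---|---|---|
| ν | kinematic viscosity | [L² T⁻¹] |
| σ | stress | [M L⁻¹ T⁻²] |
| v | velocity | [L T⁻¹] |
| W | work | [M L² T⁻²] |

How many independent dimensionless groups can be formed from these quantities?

1

There are 4 variables and 3 base dimensions (M, L, T).
The dimension matrix has rank 3.
Independent dimensionless groups: 4 − 3 = 1.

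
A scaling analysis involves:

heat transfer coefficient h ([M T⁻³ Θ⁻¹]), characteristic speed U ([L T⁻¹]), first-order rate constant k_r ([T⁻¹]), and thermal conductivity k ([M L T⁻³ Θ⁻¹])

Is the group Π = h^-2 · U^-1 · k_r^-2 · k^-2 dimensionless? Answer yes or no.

no

Sum the exponent of each base dimension across the product:
  M: −2·[h]_M − [U]_M − 2·[k_r]_M − 2·[k]_M = −2·(1) − (0) − 2·(0) − 2·(1) = -4
  L: −2·[h]_L − [U]_L − 2·[k_r]_L − 2·[k]_L = −2·(0) − (1) − 2·(0) − 2·(1) = -3
  T: −2·[h]_T − [U]_T − 2·[k_r]_T − 2·[k]_T = −2·(-3) − (-1) − 2·(-1) − 2·(-3) = 15
  Θ: −2·[h]_Θ − [U]_Θ − 2·[k_r]_Θ − 2·[k]_Θ = −2·(-1) − (0) − 2·(0) − 2·(-1) = 4
Net dimensions [M⁻⁴ L⁻³ T¹⁵ Θ⁴] ≠ [1] — not dimensionless.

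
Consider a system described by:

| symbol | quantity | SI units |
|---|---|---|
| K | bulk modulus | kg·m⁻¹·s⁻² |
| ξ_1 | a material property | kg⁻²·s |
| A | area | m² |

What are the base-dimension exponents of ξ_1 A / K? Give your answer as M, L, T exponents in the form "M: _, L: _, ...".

M: -3, L: 3, T: 3

Collect each base-dimension exponent across the product:
  M: −(1) + (-2) + (0) = -3
  L: −(-1) + (0) + (2) = 3
  T: −(-2) + (1) + (0) = 3
So the dimensions are [M⁻³ L³ T³].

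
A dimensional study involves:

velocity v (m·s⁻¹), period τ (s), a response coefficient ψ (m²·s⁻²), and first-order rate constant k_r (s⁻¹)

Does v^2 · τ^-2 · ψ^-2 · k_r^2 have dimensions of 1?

no

Sum the exponent of each base dimension across the product:
  L: 2·[v]_L − 2·[τ]_L − 2·[ψ]_L + 2·[k_r]_L = 2·(1) − 2·(0) − 2·(2) + 2·(0) = -2
  T: 2·[v]_T − 2·[τ]_T − 2·[ψ]_T + 2·[k_r]_T = 2·(-1) − 2·(1) − 2·(-2) + 2·(-1) = -2
Net dimensions [L⁻² T⁻²] ≠ [1] — not dimensionless.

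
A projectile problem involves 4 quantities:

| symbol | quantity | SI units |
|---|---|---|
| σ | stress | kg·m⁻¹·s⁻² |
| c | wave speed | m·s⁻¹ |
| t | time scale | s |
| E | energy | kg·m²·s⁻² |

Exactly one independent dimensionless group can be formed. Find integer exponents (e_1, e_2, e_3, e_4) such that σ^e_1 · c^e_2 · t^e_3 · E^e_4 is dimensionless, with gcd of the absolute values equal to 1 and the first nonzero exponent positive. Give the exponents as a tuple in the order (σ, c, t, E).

(1, 3, 3, -1)

M: e_1·(1) + e_2·(0) + e_3·(0) + e_4·(1) = 0
L: e_1·(-1) + e_2·(1) + e_3·(0) + e_4·(2) = 0
T: e_1·(-2) + e_2·(-1) + e_3·(1) + e_4·(-2) = 0
Solving this homogeneous linear system for the smallest-integer solution (first nonzero entry positive) gives (1, 3, 3, -1).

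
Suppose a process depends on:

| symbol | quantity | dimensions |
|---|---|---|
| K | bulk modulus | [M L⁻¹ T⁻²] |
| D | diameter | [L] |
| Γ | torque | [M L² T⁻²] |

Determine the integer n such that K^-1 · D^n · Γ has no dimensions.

Balance the L exponent: (1)·n from D, plus −(-1) + (2) = 3 from the rest, must sum to zero.
n + 3 = 0, so n = -3.

-3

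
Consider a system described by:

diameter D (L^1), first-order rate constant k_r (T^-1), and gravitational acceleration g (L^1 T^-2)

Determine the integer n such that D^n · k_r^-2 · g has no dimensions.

-1

Balance the L exponent: (1)·n from D, plus −2·(0) + (1) = 1 from the rest, must sum to zero.
n + 1 = 0, so n = -1.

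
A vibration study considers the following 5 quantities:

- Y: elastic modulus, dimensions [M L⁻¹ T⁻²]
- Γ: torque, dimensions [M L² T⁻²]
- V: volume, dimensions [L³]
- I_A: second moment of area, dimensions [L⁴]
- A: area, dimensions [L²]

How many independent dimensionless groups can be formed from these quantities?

3

There are 5 variables and 3 base dimensions (M, L, T).
The dimension matrix has rank 2 (less than 3: the dimension vectors are linearly dependent).
Independent dimensionless groups: 5 − 2 = 3.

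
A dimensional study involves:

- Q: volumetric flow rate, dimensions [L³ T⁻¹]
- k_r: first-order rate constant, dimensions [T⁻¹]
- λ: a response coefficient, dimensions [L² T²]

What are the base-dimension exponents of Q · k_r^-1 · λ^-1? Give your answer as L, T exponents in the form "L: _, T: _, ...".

L: 1, T: -2

Collect each base-dimension exponent across the product:
  L: (3) − (0) − (2) = 1
  T: (-1) − (-1) − (2) = -2
So the dimensions are [L T⁻²].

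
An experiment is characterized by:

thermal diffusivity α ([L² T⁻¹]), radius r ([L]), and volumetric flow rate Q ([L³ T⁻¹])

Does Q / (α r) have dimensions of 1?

Sum the exponent of each base dimension across the product:
  L: −[α]_L − [r]_L + [Q]_L = −(2) − (1) + (3) = 0
  T: −[α]_T − [r]_T + [Q]_T = −(-1) − (0) + (-1) = 0
All base exponents vanish — dimensionless.

yes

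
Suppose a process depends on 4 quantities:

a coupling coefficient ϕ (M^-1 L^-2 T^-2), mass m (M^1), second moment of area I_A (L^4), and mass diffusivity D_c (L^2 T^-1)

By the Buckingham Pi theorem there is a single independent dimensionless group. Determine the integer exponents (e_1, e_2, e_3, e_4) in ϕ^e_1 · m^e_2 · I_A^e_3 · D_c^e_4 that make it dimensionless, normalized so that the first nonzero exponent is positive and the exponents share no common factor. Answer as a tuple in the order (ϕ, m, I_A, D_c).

(2, 2, 3, -4)

M: e_1·(-1) + e_2·(1) + e_3·(0) + e_4·(0) = 0
L: e_1·(-2) + e_2·(0) + e_3·(4) + e_4·(2) = 0
T: e_1·(-2) + e_2·(0) + e_3·(0) + e_4·(-1) = 0
Solving this homogeneous linear system for the smallest-integer solution (first nonzero entry positive) gives (2, 2, 3, -4).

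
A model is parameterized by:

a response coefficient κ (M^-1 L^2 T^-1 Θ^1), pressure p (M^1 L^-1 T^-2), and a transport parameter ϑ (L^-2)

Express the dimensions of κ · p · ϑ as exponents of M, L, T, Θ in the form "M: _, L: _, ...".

Collect each base-dimension exponent across the product:
  M: (-1) + (1) + (0) = 0
  L: (2) + (-1) + (-2) = -1
  T: (-1) + (-2) + (0) = -3
  Θ: (1) + (0) + (0) = 1
So the dimensions are [L⁻¹ T⁻³ Θ].

M: 0, L: -1, T: -3, Θ: 1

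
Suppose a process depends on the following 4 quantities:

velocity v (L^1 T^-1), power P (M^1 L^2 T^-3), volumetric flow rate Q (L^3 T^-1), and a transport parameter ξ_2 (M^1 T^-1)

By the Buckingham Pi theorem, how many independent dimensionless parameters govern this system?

There are 4 variables and 3 base dimensions (M, L, T).
The dimension matrix has rank 3.
Independent dimensionless groups: 4 − 3 = 1.

1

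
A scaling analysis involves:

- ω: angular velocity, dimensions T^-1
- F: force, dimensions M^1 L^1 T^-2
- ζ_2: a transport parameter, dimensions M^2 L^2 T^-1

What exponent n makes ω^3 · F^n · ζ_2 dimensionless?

Balance the M exponent: (1)·n from F, plus 3·(0) + (2) = 2 from the rest, must sum to zero.
n + 2 = 0, so n = -2.

-2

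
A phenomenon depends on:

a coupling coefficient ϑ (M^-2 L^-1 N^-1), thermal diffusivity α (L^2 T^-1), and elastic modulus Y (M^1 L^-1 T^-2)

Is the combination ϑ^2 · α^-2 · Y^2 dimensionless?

no

Sum the exponent of each base dimension across the product:
  M: 2·[ϑ]_M − 2·[α]_M + 2·[Y]_M = 2·(-2) − 2·(0) + 2·(1) = -2
  L: 2·[ϑ]_L − 2·[α]_L + 2·[Y]_L = 2·(-1) − 2·(2) + 2·(-1) = -8
  T: 2·[ϑ]_T − 2·[α]_T + 2·[Y]_T = 2·(0) − 2·(-1) + 2·(-2) = -2
  N: 2·[ϑ]_N − 2·[α]_N + 2·[Y]_N = 2·(-1) − 2·(0) + 2·(0) = -2
Net dimensions [M⁻² L⁻⁸ T⁻² N⁻²] ≠ [1] — not dimensionless.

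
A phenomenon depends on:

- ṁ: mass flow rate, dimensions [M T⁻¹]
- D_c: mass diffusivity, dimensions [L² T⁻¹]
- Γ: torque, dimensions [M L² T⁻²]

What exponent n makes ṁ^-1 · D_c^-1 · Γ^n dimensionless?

1

Balance the M exponent: (1)·n from Γ, plus −(1) − (0) = -1 from the rest, must sum to zero.
n − 1 = 0, so n = 1.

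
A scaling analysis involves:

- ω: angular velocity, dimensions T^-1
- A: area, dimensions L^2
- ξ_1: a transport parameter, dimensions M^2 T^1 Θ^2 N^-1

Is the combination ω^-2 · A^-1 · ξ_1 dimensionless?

no

Sum the exponent of each base dimension across the product:
  M: −2·[ω]_M − [A]_M + [ξ_1]_M = −2·(0) − (0) + (2) = 2
  L: −2·[ω]_L − [A]_L + [ξ_1]_L = −2·(0) − (2) + (0) = -2
  T: −2·[ω]_T − [A]_T + [ξ_1]_T = −2·(-1) − (0) + (1) = 3
  Θ: −2·[ω]_Θ − [A]_Θ + [ξ_1]_Θ = −2·(0) − (0) + (2) = 2
  N: −2·[ω]_N − [A]_N + [ξ_1]_N = −2·(0) − (0) + (-1) = -1
Net dimensions [M² L⁻² T³ Θ² N⁻¹] ≠ [1] — not dimensionless.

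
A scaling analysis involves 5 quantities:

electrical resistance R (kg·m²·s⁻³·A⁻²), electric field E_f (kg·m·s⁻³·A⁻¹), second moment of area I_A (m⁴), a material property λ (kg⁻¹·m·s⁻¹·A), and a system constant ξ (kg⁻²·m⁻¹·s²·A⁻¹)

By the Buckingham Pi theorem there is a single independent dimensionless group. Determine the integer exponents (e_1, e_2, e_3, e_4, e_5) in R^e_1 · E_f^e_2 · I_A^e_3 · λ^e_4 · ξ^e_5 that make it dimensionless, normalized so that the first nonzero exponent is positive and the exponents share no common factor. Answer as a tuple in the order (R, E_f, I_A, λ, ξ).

M: e_1·(1) + e_2·(1) + e_3·(0) + e_4·(-1) + e_5·(-2) = 0
L: e_1·(2) + e_2·(1) + e_3·(4) + e_4·(1) + e_5·(-1) = 0
T: e_1·(-3) + e_2·(-3) + e_3·(0) + e_4·(-1) + e_5·(2) = 0
I: e_1·(-2) + e_2·(-1) + e_3·(0) + e_4·(1) + e_5·(-1) = 0
Solving this homogeneous linear system for the smallest-integer solution (first nonzero entry positive) gives (3, -4, -1, 1, -1).

(3, -4, -1, 1, -1)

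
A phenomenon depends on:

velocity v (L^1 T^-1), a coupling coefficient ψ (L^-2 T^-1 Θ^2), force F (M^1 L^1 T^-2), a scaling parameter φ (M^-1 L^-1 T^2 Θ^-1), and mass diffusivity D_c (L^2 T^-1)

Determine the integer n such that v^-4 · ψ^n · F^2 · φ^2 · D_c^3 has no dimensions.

Balance the L exponent: (-2)·n from ψ, plus −4·(1) + 2·(1) + 2·(-1) + 3·(2) = 2 from the rest, must sum to zero.
-2n + 2 = 0, so n = 1.

1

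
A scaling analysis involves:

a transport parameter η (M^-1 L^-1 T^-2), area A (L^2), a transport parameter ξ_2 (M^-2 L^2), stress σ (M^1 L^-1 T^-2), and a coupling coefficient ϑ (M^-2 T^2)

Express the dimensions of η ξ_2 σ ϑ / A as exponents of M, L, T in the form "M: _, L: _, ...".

M: -4, L: -2, T: -2

Collect each base-dimension exponent across the product:
  M: (-1) − (0) + (-2) + (1) + (-2) = -4
  L: (-1) − (2) + (2) + (-1) + (0) = -2
  T: (-2) − (0) + (0) + (-2) + (2) = -2
So the dimensions are [M⁻⁴ L⁻² T⁻²].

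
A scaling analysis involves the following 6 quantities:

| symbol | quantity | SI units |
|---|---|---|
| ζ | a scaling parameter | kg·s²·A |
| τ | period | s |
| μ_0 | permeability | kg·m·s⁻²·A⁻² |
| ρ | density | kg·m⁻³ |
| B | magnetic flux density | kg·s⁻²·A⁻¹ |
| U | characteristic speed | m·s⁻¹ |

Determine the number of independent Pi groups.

There are 6 variables and 4 base dimensions (M, L, T, I).
The dimension matrix has rank 4.
Independent dimensionless groups: 6 − 4 = 2.

2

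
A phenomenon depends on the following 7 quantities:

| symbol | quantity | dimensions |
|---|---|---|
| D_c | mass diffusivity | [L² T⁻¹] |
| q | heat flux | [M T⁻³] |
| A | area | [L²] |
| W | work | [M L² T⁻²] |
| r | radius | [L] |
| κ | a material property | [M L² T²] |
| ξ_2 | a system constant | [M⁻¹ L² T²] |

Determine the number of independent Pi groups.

There are 7 variables and 3 base dimensions (M, L, T).
The dimension matrix has rank 3.
Independent dimensionless groups: 7 − 3 = 4.

4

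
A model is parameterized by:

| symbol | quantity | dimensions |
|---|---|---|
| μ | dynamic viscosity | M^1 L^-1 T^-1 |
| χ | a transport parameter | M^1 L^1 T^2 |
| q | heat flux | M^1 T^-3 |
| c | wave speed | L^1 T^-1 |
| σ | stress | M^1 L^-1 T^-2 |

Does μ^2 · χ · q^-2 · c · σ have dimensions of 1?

Sum the exponent of each base dimension across the product:
  M: 2·[μ]_M + [χ]_M − 2·[q]_M + [c]_M + [σ]_M = 2·(1) + (1) − 2·(1) + (0) + (1) = 2
  L: 2·[μ]_L + [χ]_L − 2·[q]_L + [c]_L + [σ]_L = 2·(-1) + (1) − 2·(0) + (1) + (-1) = -1
  T: 2·[μ]_T + [χ]_T − 2·[q]_T + [c]_T + [σ]_T = 2·(-1) + (2) − 2·(-3) + (-1) + (-2) = 3
Net dimensions [M² L⁻¹ T³] ≠ [1] — not dimensionless.

no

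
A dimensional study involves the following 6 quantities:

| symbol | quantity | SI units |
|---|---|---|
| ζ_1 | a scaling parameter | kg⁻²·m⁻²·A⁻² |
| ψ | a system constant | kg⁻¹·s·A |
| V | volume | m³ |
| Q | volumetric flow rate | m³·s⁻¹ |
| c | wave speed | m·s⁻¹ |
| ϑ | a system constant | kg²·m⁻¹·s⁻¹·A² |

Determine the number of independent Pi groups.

2

There are 6 variables and 4 base dimensions (M, L, T, I).
The dimension matrix has rank 4.
Independent dimensionless groups: 6 − 4 = 2.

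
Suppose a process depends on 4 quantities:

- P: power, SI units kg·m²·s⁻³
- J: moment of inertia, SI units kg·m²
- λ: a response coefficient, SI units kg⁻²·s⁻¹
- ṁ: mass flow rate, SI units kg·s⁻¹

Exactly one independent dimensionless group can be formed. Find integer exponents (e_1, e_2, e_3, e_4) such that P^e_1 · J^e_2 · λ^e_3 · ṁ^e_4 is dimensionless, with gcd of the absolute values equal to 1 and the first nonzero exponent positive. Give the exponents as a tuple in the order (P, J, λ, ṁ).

M: e_1·(1) + e_2·(1) + e_3·(-2) + e_4·(1) = 0
L: e_1·(2) + e_2·(2) + e_3·(0) + e_4·(0) = 0
T: e_1·(-3) + e_2·(0) + e_3·(-1) + e_4·(-1) = 0
Solving this homogeneous linear system for the smallest-integer solution (first nonzero entry positive) gives (1, -1, -1, -2).

(1, -1, -1, -2)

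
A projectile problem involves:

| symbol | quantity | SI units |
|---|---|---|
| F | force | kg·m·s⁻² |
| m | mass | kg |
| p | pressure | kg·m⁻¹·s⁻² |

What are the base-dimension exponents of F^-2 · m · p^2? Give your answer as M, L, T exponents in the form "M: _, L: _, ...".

Collect each base-dimension exponent across the product:
  M: −2·(1) + (1) + 2·(1) = 1
  L: −2·(1) + (0) + 2·(-1) = -4
  T: −2·(-2) + (0) + 2·(-2) = 0
So the dimensions are [M L⁻⁴].

M: 1, L: -4, T: 0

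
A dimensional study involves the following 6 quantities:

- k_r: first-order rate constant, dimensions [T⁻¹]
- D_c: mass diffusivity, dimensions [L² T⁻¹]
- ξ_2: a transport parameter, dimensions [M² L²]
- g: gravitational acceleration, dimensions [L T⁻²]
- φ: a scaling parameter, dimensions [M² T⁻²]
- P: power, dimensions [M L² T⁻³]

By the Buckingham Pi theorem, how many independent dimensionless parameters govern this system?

There are 6 variables and 3 base dimensions (M, L, T).
The dimension matrix has rank 3.
Independent dimensionless groups: 6 − 3 = 3.

3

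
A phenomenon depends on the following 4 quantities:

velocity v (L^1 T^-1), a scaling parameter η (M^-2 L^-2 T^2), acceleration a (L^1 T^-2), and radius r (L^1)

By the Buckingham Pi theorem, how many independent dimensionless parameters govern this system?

1

There are 4 variables and 3 base dimensions (M, L, T).
The dimension matrix has rank 3.
Independent dimensionless groups: 4 − 3 = 1.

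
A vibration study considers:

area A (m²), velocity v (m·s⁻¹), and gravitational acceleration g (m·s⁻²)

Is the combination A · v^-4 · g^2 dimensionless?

yes

Sum the exponent of each base dimension across the product:
  L: [A]_L − 4·[v]_L + 2·[g]_L = (2) − 4·(1) + 2·(1) = 0
  T: [A]_T − 4·[v]_T + 2·[g]_T = (0) − 4·(-1) + 2·(-2) = 0
All base exponents vanish — dimensionless.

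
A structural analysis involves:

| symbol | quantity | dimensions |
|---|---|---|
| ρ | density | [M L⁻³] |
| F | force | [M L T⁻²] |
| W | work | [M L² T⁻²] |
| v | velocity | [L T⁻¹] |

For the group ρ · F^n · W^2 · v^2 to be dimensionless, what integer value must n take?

-3

Balance the M exponent: (1)·n from F, plus (1) + 2·(1) + 2·(0) = 3 from the rest, must sum to zero.
n + 3 = 0, so n = -3.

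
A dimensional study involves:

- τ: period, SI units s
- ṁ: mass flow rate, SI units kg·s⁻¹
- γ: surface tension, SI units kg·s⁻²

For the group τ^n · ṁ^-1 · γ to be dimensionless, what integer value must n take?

Balance the T exponent: (1)·n from τ, plus −(-1) + (-2) = -1 from the rest, must sum to zero.
n − 1 = 0, so n = 1.

1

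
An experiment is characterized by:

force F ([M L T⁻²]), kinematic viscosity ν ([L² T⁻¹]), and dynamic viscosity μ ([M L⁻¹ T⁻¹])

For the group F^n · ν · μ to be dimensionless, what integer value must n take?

Balance the M exponent: (1)·n from F, plus (0) + (1) = 1 from the rest, must sum to zero.
n + 1 = 0, so n = -1.

-1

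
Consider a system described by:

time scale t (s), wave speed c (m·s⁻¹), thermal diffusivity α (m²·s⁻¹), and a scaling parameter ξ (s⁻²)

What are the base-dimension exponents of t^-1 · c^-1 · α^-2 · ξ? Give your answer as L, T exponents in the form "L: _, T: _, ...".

Collect each base-dimension exponent across the product:
  L: −(0) − (1) − 2·(2) + (0) = -5
  T: −(1) − (-1) − 2·(-1) + (-2) = 0
So the dimensions are [L⁻⁵].

L: -5, T: 0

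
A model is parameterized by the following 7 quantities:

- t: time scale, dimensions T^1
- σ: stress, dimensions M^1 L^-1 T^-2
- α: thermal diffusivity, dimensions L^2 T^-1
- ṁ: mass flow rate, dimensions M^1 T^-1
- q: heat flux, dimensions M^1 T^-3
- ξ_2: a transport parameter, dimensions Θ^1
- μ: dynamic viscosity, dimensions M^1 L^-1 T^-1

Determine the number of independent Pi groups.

There are 7 variables and 4 base dimensions (M, L, T, Θ).
The dimension matrix has rank 4.
Independent dimensionless groups: 7 − 4 = 3.

3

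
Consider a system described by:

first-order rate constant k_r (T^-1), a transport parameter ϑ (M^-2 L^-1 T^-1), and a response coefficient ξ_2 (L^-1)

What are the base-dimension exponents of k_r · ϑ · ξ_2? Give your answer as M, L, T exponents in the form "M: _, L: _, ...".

M: -2, L: -2, T: -2

Collect each base-dimension exponent across the product:
  M: (0) + (-2) + (0) = -2
  L: (0) + (-1) + (-1) = -2
  T: (-1) + (-1) + (0) = -2
So the dimensions are [M⁻² L⁻² T⁻²].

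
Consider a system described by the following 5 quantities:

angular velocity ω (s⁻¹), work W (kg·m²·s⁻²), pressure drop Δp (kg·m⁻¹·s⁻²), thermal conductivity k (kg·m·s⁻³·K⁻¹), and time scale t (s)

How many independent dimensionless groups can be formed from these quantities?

1

There are 5 variables and 4 base dimensions (M, L, T, Θ).
The dimension matrix has rank 4.
Independent dimensionless groups: 5 − 4 = 1.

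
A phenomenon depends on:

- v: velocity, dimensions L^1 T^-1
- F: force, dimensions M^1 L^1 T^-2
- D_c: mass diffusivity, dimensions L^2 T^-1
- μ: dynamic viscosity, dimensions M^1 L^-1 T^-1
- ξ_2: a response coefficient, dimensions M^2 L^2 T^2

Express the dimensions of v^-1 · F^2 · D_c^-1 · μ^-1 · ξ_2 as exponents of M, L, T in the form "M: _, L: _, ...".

M: 3, L: 2, T: 1

Collect each base-dimension exponent across the product:
  M: −(0) + 2·(1) − (0) − (1) + (2) = 3
  L: −(1) + 2·(1) − (2) − (-1) + (2) = 2
  T: −(-1) + 2·(-2) − (-1) − (-1) + (2) = 1
So the dimensions are [M³ L² T].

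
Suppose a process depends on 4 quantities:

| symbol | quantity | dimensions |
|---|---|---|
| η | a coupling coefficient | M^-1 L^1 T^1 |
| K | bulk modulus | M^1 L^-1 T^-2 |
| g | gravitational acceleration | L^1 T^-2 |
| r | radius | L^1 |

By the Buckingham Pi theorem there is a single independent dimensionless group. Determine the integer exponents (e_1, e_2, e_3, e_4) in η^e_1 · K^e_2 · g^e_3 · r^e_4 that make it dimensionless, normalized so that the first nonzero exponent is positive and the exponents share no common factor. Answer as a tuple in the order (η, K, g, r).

(2, 2, -1, 1)

M: e_1·(-1) + e_2·(1) + e_3·(0) + e_4·(0) = 0
L: e_1·(1) + e_2·(-1) + e_3·(1) + e_4·(1) = 0
T: e_1·(1) + e_2·(-2) + e_3·(-2) + e_4·(0) = 0
Solving this homogeneous linear system for the smallest-integer solution (first nonzero entry positive) gives (2, 2, -1, 1).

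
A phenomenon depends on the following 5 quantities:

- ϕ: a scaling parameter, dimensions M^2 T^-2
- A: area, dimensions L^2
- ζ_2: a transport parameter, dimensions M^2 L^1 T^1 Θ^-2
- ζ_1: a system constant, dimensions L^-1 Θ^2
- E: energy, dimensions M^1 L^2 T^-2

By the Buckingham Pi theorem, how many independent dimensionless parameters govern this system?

There are 5 variables and 4 base dimensions (M, L, T, Θ).
The dimension matrix has rank 4.
Independent dimensionless groups: 5 − 4 = 1.

1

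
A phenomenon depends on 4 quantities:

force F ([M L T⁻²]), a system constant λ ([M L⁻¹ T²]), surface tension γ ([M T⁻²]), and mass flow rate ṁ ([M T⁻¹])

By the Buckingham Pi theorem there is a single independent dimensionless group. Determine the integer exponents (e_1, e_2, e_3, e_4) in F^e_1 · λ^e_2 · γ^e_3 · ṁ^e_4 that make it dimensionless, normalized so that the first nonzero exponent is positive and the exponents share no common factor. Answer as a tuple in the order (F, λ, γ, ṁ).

M: e_1·(1) + e_2·(1) + e_3·(1) + e_4·(1) = 0
L: e_1·(1) + e_2·(-1) + e_3·(0) + e_4·(0) = 0
T: e_1·(-2) + e_2·(2) + e_3·(-2) + e_4·(-1) = 0
Solving this homogeneous linear system for the smallest-integer solution (first nonzero entry positive) gives (1, 1, 2, -4).

(1, 1, 2, -4)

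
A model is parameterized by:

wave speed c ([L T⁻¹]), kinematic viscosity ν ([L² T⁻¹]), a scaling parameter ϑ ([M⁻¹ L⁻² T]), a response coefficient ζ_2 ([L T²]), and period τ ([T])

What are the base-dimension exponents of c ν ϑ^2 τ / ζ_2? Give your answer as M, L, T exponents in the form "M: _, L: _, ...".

M: -2, L: -2, T: -1

Collect each base-dimension exponent across the product:
  M: (0) + (0) + 2·(-1) − (0) + (0) = -2
  L: (1) + (2) + 2·(-2) − (1) + (0) = -2
  T: (-1) + (-1) + 2·(1) − (2) + (1) = -1
So the dimensions are [M⁻² L⁻² T⁻¹].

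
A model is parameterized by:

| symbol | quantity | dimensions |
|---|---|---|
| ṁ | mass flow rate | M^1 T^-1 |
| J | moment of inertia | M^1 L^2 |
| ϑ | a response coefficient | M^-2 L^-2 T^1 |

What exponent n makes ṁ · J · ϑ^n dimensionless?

1

Balance the M exponent: (-2)·n from ϑ, plus (1) + (1) = 2 from the rest, must sum to zero.
-2n + 2 = 0, so n = 1.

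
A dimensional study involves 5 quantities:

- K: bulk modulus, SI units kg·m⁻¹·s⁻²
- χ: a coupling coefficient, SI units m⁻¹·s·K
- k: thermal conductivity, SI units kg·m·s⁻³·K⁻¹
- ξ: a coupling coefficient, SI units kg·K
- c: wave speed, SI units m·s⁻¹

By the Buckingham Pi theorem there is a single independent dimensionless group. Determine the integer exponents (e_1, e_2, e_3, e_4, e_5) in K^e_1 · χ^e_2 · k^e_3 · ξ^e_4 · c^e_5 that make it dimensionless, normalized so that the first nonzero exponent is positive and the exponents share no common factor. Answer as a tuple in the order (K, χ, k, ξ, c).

M: e_1·(1) + e_2·(0) + e_3·(1) + e_4·(1) + e_5·(0) = 0
L: e_1·(-1) + e_2·(-1) + e_3·(1) + e_4·(0) + e_5·(1) = 0
T: e_1·(-2) + e_2·(1) + e_3·(-3) + e_4·(0) + e_5·(-1) = 0
Θ: e_1·(0) + e_2·(1) + e_3·(-1) + e_4·(1) + e_5·(0) = 0
Solving this homogeneous linear system for the smallest-integer solution (first nonzero entry positive) gives (2, -4, -3, 1, 1).

(2, -4, -3, 1, 1)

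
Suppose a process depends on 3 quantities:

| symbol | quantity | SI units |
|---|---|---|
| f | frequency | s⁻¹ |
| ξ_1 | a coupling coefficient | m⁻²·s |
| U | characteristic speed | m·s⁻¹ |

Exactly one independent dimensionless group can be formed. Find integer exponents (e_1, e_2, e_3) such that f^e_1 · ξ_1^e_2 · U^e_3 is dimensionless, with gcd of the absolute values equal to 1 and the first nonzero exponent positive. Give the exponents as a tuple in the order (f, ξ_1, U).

L: e_1·(0) + e_2·(-2) + e_3·(1) = 0
T: e_1·(-1) + e_2·(1) + e_3·(-1) = 0
Solving this homogeneous linear system for the smallest-integer solution (first nonzero entry positive) gives (1, -1, -2).

(1, -1, -2)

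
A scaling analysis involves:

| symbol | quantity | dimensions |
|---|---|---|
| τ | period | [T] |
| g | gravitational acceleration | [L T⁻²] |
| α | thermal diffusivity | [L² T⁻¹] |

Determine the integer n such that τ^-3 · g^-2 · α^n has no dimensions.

Balance the L exponent: (2)·n from α, plus −3·(0) − 2·(1) = -2 from the rest, must sum to zero.
2n − 2 = 0, so n = 1.

1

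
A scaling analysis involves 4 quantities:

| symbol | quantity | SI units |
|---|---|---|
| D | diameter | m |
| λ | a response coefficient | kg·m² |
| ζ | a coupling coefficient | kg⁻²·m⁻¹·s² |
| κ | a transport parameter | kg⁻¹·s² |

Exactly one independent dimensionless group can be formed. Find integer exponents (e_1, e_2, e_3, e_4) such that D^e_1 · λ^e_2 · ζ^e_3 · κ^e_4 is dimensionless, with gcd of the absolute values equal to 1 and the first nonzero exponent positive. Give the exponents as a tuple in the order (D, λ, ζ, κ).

M: e_1·(0) + e_2·(1) + e_3·(-2) + e_4·(-1) = 0
L: e_1·(1) + e_2·(2) + e_3·(-1) + e_4·(0) = 0
T: e_1·(0) + e_2·(0) + e_3·(2) + e_4·(2) = 0
Solving this homogeneous linear system for the smallest-integer solution (first nonzero entry positive) gives (1, -1, -1, 1).

(1, -1, -1, 1)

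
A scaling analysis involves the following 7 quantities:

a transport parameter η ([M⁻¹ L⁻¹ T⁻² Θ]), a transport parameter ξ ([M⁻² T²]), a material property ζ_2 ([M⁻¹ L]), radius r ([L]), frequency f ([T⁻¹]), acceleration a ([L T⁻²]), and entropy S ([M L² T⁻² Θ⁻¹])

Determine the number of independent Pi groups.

There are 7 variables and 4 base dimensions (M, L, T, Θ).
The dimension matrix has rank 4.
Independent dimensionless groups: 7 − 4 = 3.

3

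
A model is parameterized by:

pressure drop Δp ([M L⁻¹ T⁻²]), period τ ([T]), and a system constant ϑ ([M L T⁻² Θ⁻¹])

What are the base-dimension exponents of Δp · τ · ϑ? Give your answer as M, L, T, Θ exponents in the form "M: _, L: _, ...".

Collect each base-dimension exponent across the product:
  M: (1) + (0) + (1) = 2
  L: (-1) + (0) + (1) = 0
  T: (-2) + (1) + (-2) = -3
  Θ: (0) + (0) + (-1) = -1
So the dimensions are [M² T⁻³ Θ⁻¹].

M: 2, L: 0, T: -3, Θ: -1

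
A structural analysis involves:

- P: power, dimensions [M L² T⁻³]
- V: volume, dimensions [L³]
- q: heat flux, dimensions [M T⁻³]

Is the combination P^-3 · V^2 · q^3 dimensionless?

Sum the exponent of each base dimension across the product:
  M: −3·[P]_M + 2·[V]_M + 3·[q]_M = −3·(1) + 2·(0) + 3·(1) = 0
  L: −3·[P]_L + 2·[V]_L + 3·[q]_L = −3·(2) + 2·(3) + 3·(0) = 0
  T: −3·[P]_T + 2·[V]_T + 3·[q]_T = −3·(-3) + 2·(0) + 3·(-3) = 0
All base exponents vanish — dimensionless.

yes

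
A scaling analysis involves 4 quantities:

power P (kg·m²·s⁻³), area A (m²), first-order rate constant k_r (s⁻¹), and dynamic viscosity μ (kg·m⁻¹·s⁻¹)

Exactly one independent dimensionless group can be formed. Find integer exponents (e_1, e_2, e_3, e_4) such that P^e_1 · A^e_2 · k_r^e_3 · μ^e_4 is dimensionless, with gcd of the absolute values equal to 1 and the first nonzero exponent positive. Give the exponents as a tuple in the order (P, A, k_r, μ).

(2, -3, -4, -2)

M: e_1·(1) + e_2·(0) + e_3·(0) + e_4·(1) = 0
L: e_1·(2) + e_2·(2) + e_3·(0) + e_4·(-1) = 0
T: e_1·(-3) + e_2·(0) + e_3·(-1) + e_4·(-1) = 0
Solving this homogeneous linear system for the smallest-integer solution (first nonzero entry positive) gives (2, -3, -4, -2).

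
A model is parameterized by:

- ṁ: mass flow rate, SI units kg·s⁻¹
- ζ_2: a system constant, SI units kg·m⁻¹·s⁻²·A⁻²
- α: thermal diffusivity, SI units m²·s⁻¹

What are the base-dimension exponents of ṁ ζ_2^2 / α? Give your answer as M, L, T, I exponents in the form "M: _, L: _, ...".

Collect each base-dimension exponent across the product:
  M: (1) + 2·(1) − (0) = 3
  L: (0) + 2·(-1) − (2) = -4
  T: (-1) + 2·(-2) − (-1) = -4
  I: (0) + 2·(-2) − (0) = -4
So the dimensions are [M³ L⁻⁴ T⁻⁴ I⁻⁴].

M: 3, L: -4, T: -4, I: -4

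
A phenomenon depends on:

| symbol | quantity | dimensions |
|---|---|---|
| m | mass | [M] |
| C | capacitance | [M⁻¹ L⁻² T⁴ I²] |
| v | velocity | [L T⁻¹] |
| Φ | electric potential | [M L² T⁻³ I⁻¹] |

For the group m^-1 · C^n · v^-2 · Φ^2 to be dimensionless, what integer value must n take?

1

Balance the M exponent: (-1)·n from C, plus −(1) − 2·(0) + 2·(1) = 1 from the rest, must sum to zero.
−n + 1 = 0, so n = 1.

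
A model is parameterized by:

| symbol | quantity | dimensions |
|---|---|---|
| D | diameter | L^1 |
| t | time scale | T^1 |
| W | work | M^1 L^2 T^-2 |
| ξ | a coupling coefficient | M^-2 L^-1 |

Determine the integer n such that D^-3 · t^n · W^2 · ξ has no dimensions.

Balance the T exponent: (1)·n from t, plus −3·(0) + 2·(-2) + (0) = -4 from the rest, must sum to zero.
n − 4 = 0, so n = 4.

4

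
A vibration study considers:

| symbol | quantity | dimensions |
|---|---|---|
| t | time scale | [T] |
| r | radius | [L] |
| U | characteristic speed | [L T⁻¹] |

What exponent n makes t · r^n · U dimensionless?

-1

Balance the L exponent: (1)·n from r, plus (0) + (1) = 1 from the rest, must sum to zero.
n + 1 = 0, so n = -1.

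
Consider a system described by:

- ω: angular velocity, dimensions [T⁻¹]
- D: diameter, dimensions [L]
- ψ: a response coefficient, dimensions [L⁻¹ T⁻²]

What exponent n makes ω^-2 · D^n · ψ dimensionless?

Balance the L exponent: (1)·n from D, plus −2·(0) + (-1) = -1 from the rest, must sum to zero.
n − 1 = 0, so n = 1.

1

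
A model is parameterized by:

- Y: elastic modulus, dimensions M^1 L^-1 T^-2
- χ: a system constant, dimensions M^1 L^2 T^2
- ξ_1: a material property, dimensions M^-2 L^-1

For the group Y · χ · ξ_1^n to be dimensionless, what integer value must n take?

Balance the M exponent: (-2)·n from ξ_1, plus (1) + (1) = 2 from the rest, must sum to zero.
-2n + 2 = 0, so n = 1.

1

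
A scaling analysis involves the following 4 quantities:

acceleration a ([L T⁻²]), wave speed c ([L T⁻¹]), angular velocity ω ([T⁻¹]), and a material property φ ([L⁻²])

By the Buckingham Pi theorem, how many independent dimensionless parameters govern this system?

2

There are 4 variables and 2 base dimensions (L, T).
The dimension matrix has rank 2.
Independent dimensionless groups: 4 − 2 = 2.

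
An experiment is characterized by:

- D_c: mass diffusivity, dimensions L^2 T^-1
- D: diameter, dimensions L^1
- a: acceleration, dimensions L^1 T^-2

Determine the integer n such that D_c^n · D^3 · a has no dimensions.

-2

Balance the L exponent: (2)·n from D_c, plus 3·(1) + (1) = 4 from the rest, must sum to zero.
2n + 4 = 0, so n = -2.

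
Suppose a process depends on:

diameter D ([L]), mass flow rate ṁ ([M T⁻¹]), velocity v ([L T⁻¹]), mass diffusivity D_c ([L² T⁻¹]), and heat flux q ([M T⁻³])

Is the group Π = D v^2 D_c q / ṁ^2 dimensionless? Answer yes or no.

no

Sum the exponent of each base dimension across the product:
  M: [D]_M − 2·[ṁ]_M + 2·[v]_M + [D_c]_M + [q]_M = (0) − 2·(1) + 2·(0) + (0) + (1) = -1
  L: [D]_L − 2·[ṁ]_L + 2·[v]_L + [D_c]_L + [q]_L = (1) − 2·(0) + 2·(1) + (2) + (0) = 5
  T: [D]_T − 2·[ṁ]_T + 2·[v]_T + [D_c]_T + [q]_T = (0) − 2·(-1) + 2·(-1) + (-1) + (-3) = -4
Net dimensions [M⁻¹ L⁵ T⁻⁴] ≠ [1] — not dimensionless.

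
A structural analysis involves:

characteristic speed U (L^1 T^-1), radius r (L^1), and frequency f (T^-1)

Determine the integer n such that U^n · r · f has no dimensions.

-1

Balance the L exponent: (1)·n from U, plus (1) + (0) = 1 from the rest, must sum to zero.
n + 1 = 0, so n = -1.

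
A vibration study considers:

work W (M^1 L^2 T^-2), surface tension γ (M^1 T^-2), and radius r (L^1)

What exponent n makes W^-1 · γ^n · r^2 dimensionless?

1

Balance the M exponent: (1)·n from γ, plus −(1) + 2·(0) = -1 from the rest, must sum to zero.
n − 1 = 0, so n = 1.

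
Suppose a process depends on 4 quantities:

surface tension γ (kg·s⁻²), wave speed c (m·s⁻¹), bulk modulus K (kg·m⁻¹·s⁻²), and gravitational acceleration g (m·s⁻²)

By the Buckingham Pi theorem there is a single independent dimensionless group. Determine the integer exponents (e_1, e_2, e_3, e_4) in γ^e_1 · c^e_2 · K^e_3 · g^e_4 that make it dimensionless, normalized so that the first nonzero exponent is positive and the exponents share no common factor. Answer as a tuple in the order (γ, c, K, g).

M: e_1·(1) + e_2·(0) + e_3·(1) + e_4·(0) = 0
L: e_1·(0) + e_2·(1) + e_3·(-1) + e_4·(1) = 0
T: e_1·(-2) + e_2·(-1) + e_3·(-2) + e_4·(-2) = 0
Solving this homogeneous linear system for the smallest-integer solution (first nonzero entry positive) gives (1, -2, -1, 1).

(1, -2, -1, 1)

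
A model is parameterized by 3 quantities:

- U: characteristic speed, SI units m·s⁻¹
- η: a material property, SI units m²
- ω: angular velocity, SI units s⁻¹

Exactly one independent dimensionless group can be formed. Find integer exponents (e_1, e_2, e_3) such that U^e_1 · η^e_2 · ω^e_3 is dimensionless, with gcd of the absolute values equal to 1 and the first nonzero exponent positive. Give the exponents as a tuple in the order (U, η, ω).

(2, -1, -2)

L: e_1·(1) + e_2·(2) + e_3·(0) = 0
T: e_1·(-1) + e_2·(0) + e_3·(-1) = 0
Solving this homogeneous linear system for the smallest-integer solution (first nonzero entry positive) gives (2, -1, -2).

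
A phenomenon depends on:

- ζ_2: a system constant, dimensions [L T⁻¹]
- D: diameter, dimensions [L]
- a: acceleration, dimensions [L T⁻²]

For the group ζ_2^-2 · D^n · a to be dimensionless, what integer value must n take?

1

Balance the L exponent: (1)·n from D, plus −2·(1) + (1) = -1 from the rest, must sum to zero.
n − 1 = 0, so n = 1.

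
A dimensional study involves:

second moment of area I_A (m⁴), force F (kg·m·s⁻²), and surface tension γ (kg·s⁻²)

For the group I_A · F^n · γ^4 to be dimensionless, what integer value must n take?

Balance the M exponent: (1)·n from F, plus (0) + 4·(1) = 4 from the rest, must sum to zero.
n + 4 = 0, so n = -4.

-4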